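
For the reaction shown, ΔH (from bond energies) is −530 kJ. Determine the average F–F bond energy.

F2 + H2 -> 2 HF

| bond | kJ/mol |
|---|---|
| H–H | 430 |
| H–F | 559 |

D(F–F) ≈ 158 kJ/mol

Let D be the F–F bond energy.
Σ(broken) = 1×D + 1×430 = 430 + D
Σ(formed) = 2×559 = 1118
ΔH = Σ(broken) − Σ(formed) = (430 + D) − (1118) = −688 + D
Setting this equal to −530 kJ gives D = 158 kJ/mol.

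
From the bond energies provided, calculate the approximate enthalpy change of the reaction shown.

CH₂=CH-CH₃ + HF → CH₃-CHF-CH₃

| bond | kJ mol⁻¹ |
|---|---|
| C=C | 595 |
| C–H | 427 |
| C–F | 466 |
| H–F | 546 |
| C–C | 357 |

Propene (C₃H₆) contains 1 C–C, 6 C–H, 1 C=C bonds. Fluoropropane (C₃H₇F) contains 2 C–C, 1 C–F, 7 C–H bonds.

ΔH ≈ −109 kJ

Bonds broken (reactants):
  C–C: 1 × 357 = 357
  C–H: 6 × 427 = 2562
  C=C: 1 × 595 = 595
  H–F: 1 × 546 = 546
  Σ(broken) = 4060 kJ
Bonds formed (products):
  C–C: 2 × 357 = 714
  C–F: 1 × 466 = 466
  C–H: 7 × 427 = 2989
  Σ(formed) = 4169 kJ
ΔH = Σ(broken) − Σ(formed) = 4060 − 4169 = −109 kJ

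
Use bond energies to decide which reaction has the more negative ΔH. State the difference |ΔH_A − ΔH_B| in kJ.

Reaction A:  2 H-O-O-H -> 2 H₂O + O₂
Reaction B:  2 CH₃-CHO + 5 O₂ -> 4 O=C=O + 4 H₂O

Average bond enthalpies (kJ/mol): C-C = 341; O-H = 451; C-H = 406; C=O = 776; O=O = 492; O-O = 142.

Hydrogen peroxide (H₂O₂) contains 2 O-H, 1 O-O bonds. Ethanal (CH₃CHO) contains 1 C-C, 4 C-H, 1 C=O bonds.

Reaction B, by 1666 kJ

Reaction A:
  Bonds broken (reactants):
    O-H: 4 × 451 = 1804
    O-O: 2 × 142 = 284
    Σ(broken) = 2088 kJ
  Bonds formed (products):
    O-H: 4 × 451 = 1804
    O=O: 1 × 492 = 492
    Σ(formed) = 2296 kJ
  ΔH_A = 2088 − 2296 = −208 kJ
Reaction B:
  Bonds broken (reactants):
    C-C: 2 × 341 = 682
    C-H: 8 × 406 = 3248
    C=O: 2 × 776 = 1552
    O=O: 5 × 492 = 2460
    Σ(broken) = 7942 kJ
  Bonds formed (products):
    C=O: 8 × 776 = 6208
    O-H: 8 × 451 = 3608
    Σ(formed) = 9816 kJ
  ΔH_B = 7942 − 9816 = −1874 kJ
ΔH_A − ΔH_B = +1666 kJ, so reaction B has the more negative ΔH; |ΔH_A − ΔH_B| = 1666 kJ.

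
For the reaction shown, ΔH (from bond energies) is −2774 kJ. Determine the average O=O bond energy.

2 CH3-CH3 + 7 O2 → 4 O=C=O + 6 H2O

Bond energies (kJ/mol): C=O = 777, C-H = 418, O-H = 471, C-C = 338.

D(O=O) ≈ 486 kJ/mol

Let D be the O=O bond energy.
Σ(broken) = 2×338 + 12×418 + 7×D = 5692 + 7D
Σ(formed) = 8×777 + 12×471 = 11868
ΔH = Σ(broken) − Σ(formed) = (5692 + 7D) − (11868) = −6176 + 7D
Setting this equal to −2774 kJ gives 7D = 3402, so D = 486 kJ/mol.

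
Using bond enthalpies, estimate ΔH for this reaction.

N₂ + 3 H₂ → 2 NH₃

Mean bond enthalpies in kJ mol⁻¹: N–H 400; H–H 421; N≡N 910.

Bonds broken (reactants):
  H–H: 3 × 421 = 1263
  N≡N: 1 × 910 = 910
  Σ(broken) = 2173 kJ
Bonds formed (products):
  N–H: 6 × 400 = 2400
  Σ(formed) = 2400 kJ
ΔH = Σ(broken) − Σ(formed) = 2173 − 2400 = −227 kJ

ΔH ≈ −227 kJ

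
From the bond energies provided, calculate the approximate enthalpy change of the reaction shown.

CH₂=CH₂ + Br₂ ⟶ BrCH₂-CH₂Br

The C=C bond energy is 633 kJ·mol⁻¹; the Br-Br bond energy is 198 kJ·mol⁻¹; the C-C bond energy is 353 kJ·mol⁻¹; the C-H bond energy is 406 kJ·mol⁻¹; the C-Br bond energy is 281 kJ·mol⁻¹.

Bonds broken (reactants):
  Br-Br: 1 × 198 = 198
  C-H: 4 × 406 = 1624
  C=C: 1 × 633 = 633
  Σ(broken) = 2455 kJ
Bonds formed (products):
  C-Br: 2 × 281 = 562
  C-C: 1 × 353 = 353
  C-H: 4 × 406 = 1624
  Σ(formed) = 2539 kJ
ΔH = Σ(broken) − Σ(formed) = 2455 − 2539 = −84 kJ

ΔH ≈ −84 kJ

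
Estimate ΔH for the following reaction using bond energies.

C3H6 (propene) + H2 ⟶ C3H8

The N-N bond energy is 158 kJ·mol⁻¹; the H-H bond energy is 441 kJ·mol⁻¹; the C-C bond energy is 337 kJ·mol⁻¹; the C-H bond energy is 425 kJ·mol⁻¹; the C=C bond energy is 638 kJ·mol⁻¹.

ΔH ≈ −108 kJ

Bonds broken (reactants):
  C-C: 1 × 337 = 337
  C-H: 6 × 425 = 2550
  C=C: 1 × 638 = 638
  H-H: 1 × 441 = 441
  Σ(broken) = 3966 kJ
Bonds formed (products):
  C-C: 2 × 337 = 674
  C-H: 8 × 425 = 3400
  Σ(formed) = 4074 kJ
ΔH = Σ(broken) − Σ(formed) = 3966 − 4074 = −108 kJ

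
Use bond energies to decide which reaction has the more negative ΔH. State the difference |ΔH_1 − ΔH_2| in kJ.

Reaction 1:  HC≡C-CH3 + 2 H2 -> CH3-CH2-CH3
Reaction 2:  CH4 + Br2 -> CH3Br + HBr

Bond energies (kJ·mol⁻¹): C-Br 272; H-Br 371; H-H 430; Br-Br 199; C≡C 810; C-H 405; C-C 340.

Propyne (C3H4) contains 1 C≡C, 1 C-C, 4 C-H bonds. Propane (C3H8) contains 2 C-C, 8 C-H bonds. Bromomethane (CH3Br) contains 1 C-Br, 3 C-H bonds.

Reaction 1, by 251 kJ

Reaction 1:
  Bonds broken (reactants):
    C≡C: 1 × 810 = 810
    C-C: 1 × 340 = 340
    C-H: 4 × 405 = 1620
    H-H: 2 × 430 = 860
    Σ(broken) = 3630 kJ
  Bonds formed (products):
    C-C: 2 × 340 = 680
    C-H: 8 × 405 = 3240
    Σ(formed) = 3920 kJ
  ΔH_1 = 3630 − 3920 = −290 kJ
Reaction 2:
  Bonds broken (reactants):
    Br-Br: 1 × 199 = 199
    C-H: 4 × 405 = 1620
    Σ(broken) = 1819 kJ
  Bonds formed (products):
    C-Br: 1 × 272 = 272
    C-H: 3 × 405 = 1215
    H-Br: 1 × 371 = 371
    Σ(formed) = 1858 kJ
  ΔH_2 = 1819 − 1858 = −39 kJ
ΔH_1 − ΔH_2 = −251 kJ, so reaction 1 has the more negative ΔH; |ΔH_1 − ΔH_2| = 251 kJ.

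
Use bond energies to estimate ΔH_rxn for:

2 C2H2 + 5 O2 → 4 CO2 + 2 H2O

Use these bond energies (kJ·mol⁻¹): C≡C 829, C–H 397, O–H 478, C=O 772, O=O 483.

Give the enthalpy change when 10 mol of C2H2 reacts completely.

Bonds broken (reactants):
  C≡C: 2 × 829 = 1658
  C–H: 4 × 397 = 1588
  O=O: 5 × 483 = 2415
  Σ(broken) = 5661 kJ
Bonds formed (products):
  C=O: 8 × 772 = 6176
  O–H: 4 × 478 = 1912
  Σ(formed) = 8088 kJ
ΔH = Σ(broken) − Σ(formed) = 5661 − 8088 = −2427 kJ
For 5× the reaction as written: 5 × (−2427) = −12135 kJ

ΔH = −12135 kJ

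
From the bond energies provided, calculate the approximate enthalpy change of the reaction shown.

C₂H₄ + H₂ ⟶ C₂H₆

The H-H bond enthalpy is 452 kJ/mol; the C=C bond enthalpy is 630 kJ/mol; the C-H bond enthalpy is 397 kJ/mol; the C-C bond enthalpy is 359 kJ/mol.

Bonds broken (reactants):
  C-H: 4 × 397 = 1588
  C=C: 1 × 630 = 630
  H-H: 1 × 452 = 452
  Σ(broken) = 2670 kJ
Bonds formed (products):
  C-C: 1 × 359 = 359
  C-H: 6 × 397 = 2382
  Σ(formed) = 2741 kJ
ΔH = Σ(broken) − Σ(formed) = 2670 − 2741 = −71 kJ

ΔH ≈ −71 kJ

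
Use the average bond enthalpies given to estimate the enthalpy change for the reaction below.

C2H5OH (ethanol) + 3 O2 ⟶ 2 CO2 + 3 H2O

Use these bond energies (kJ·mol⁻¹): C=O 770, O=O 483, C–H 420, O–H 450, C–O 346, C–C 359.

ΔH ≈ −1076 kJ

Bonds broken (reactants):
  C–C: 1 × 359 = 359
  C–H: 5 × 420 = 2100
  C–O: 1 × 346 = 346
  O–H: 1 × 450 = 450
  O=O: 3 × 483 = 1449
  Σ(broken) = 4704 kJ
Bonds formed (products):
  C=O: 4 × 770 = 3080
  O–H: 6 × 450 = 2700
  Σ(formed) = 5780 kJ
ΔH = Σ(broken) − Σ(formed) = 4704 − 5780 = −1076 kJ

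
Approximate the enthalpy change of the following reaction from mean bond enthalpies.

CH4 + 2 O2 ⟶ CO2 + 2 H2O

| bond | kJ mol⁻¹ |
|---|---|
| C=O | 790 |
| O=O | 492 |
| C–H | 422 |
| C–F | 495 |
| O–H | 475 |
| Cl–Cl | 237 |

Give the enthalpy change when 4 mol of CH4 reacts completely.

ΔH = −3232 kJ

Bonds broken (reactants):
  C–H: 4 × 422 = 1688
  O=O: 2 × 492 = 984
  Σ(broken) = 2672 kJ
Bonds formed (products):
  C=O: 2 × 790 = 1580
  O–H: 4 × 475 = 1900
  Σ(formed) = 3480 kJ
ΔH = Σ(broken) − Σ(formed) = 2672 − 3480 = −808 kJ
For 4× the reaction as written: 4 × (−808) = −3232 kJ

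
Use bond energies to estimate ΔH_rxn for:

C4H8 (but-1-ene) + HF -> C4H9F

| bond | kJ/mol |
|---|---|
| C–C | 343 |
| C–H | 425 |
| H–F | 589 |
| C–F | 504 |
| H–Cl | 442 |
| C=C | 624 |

ΔH ≈ −59 kJ

Bonds broken (reactants):
  C–C: 2 × 343 = 686
  C–H: 8 × 425 = 3400
  C=C: 1 × 624 = 624
  H–F: 1 × 589 = 589
  Σ(broken) = 5299 kJ
Bonds formed (products):
  C–C: 3 × 343 = 1029
  C–F: 1 × 504 = 504
  C–H: 9 × 425 = 3825
  Σ(formed) = 5358 kJ
ΔH = Σ(broken) − Σ(formed) = 5299 − 5358 = −59 kJ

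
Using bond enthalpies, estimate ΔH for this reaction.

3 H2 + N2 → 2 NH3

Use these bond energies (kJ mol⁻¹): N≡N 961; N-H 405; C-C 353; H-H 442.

Bonds broken (reactants):
  H-H: 3 × 442 = 1326
  N≡N: 1 × 961 = 961
  Σ(broken) = 2287 kJ
Bonds formed (products):
  N-H: 6 × 405 = 2430
  Σ(formed) = 2430 kJ
ΔH = Σ(broken) − Σ(formed) = 2287 − 2430 = −143 kJ

ΔH ≈ −143 kJ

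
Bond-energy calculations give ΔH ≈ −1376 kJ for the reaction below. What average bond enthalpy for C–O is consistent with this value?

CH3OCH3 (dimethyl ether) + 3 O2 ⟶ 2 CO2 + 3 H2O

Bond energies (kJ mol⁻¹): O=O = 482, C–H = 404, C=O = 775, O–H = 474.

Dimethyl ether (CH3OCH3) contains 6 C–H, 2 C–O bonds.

D(C–O) ≈ 349 kJ/mol

Let D be the C–O bond energy.
Σ(broken) = 6×404 + 2×D + 3×482 = 3870 + 2D
Σ(formed) = 4×775 + 6×474 = 5944
ΔH = Σ(broken) − Σ(formed) = (3870 + 2D) − (5944) = −2074 + 2D
Setting this equal to −1376 kJ gives 2D = 698, so D = 349 kJ/mol.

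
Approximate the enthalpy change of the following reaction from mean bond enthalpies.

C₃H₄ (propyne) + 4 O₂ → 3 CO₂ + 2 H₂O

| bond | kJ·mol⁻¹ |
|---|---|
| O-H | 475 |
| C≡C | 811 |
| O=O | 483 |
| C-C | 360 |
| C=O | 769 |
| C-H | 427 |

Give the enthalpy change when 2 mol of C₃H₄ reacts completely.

Bonds broken (reactants):
  C≡C: 1 × 811 = 811
  C-C: 1 × 360 = 360
  C-H: 4 × 427 = 1708
  O=O: 4 × 483 = 1932
  Σ(broken) = 4811 kJ
Bonds formed (products):
  C=O: 6 × 769 = 4614
  O-H: 4 × 475 = 1900
  Σ(formed) = 6514 kJ
ΔH = Σ(broken) − Σ(formed) = 4811 − 6514 = −1703 kJ
For 2× the reaction as written: 2 × (−1703) = −3406 kJ

ΔH = −3406 kJ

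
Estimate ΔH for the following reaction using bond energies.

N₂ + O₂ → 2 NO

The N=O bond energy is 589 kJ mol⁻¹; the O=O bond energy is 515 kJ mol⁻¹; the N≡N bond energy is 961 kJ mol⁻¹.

ΔH ≈ +298 kJ

Bonds broken (reactants):
  N≡N: 1 × 961 = 961
  O=O: 1 × 515 = 515
  Σ(broken) = 1476 kJ
Bonds formed (products):
  N=O: 2 × 589 = 1178
  Σ(formed) = 1178 kJ
ΔH = Σ(broken) − Σ(formed) = 1476 − 1178 = +298 kJ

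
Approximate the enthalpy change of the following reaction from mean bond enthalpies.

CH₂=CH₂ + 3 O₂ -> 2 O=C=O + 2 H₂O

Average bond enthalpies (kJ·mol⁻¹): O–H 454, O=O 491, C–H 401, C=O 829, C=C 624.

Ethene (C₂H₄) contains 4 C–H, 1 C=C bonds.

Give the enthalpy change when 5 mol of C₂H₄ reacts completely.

ΔH = −7155 kJ

Bonds broken (reactants):
  C–H: 4 × 401 = 1604
  C=C: 1 × 624 = 624
  O=O: 3 × 491 = 1473
  Σ(broken) = 3701 kJ
Bonds formed (products):
  C=O: 4 × 829 = 3316
  O–H: 4 × 454 = 1816
  Σ(formed) = 5132 kJ
ΔH = Σ(broken) − Σ(formed) = 3701 − 5132 = −1431 kJ
For 5× the reaction as written: 5 × (−1431) = −7155 kJ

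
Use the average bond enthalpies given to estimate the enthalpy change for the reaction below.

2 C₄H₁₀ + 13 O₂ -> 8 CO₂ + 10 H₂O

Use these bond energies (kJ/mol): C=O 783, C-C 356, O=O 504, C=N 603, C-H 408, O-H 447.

ΔH ≈ −4620 kJ

Bonds broken (reactants):
  C-C: 6 × 356 = 2136
  C-H: 20 × 408 = 8160
  O=O: 13 × 504 = 6552
  Σ(broken) = 16848 kJ
Bonds formed (products):
  C=O: 16 × 783 = 12528
  O-H: 20 × 447 = 8940
  Σ(formed) = 21468 kJ
ΔH = Σ(broken) − Σ(formed) = 16848 − 21468 = −4620 kJ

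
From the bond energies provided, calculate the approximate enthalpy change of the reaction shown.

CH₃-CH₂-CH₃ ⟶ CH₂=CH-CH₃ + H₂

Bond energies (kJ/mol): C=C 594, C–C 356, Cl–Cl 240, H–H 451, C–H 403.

Bonds broken (reactants):
  C–C: 2 × 356 = 712
  C–H: 8 × 403 = 3224
  Σ(broken) = 3936 kJ
Bonds formed (products):
  C–C: 1 × 356 = 356
  C–H: 6 × 403 = 2418
  C=C: 1 × 594 = 594
  H–H: 1 × 451 = 451
  Σ(formed) = 3819 kJ
ΔH = Σ(broken) − Σ(formed) = 3936 − 3819 = +117 kJ

ΔH ≈ +117 kJ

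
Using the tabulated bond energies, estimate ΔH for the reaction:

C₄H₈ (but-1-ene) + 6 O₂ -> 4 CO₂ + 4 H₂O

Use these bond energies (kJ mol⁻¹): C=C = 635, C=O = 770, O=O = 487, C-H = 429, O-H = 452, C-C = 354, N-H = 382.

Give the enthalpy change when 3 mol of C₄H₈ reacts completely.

Bonds broken (reactants):
  C-C: 2 × 354 = 708
  C-H: 8 × 429 = 3432
  C=C: 1 × 635 = 635
  O=O: 6 × 487 = 2922
  Σ(broken) = 7697 kJ
Bonds formed (products):
  C=O: 8 × 770 = 6160
  O-H: 8 × 452 = 3616
  Σ(formed) = 9776 kJ
ΔH = Σ(broken) − Σ(formed) = 7697 − 9776 = −2079 kJ
For 3× the reaction as written: 3 × (−2079) = −6237 kJ

ΔH = −6237 kJ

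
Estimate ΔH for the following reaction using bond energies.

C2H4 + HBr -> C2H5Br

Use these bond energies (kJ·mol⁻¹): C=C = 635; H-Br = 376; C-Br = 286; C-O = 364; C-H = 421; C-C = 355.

ΔH ≈ −51 kJ

Bonds broken (reactants):
  C-H: 4 × 421 = 1684
  C=C: 1 × 635 = 635
  H-Br: 1 × 376 = 376
  Σ(broken) = 2695 kJ
Bonds formed (products):
  C-Br: 1 × 286 = 286
  C-C: 1 × 355 = 355
  C-H: 5 × 421 = 2105
  Σ(formed) = 2746 kJ
ΔH = Σ(broken) − Σ(formed) = 2695 − 2746 = −51 kJ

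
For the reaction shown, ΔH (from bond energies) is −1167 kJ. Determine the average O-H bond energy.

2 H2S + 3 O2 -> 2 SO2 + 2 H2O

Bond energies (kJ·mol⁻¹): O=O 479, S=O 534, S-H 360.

D(O-H) ≈ 477 kJ/mol

Let D be the O-H bond energy.
Σ(broken) = 3×479 + 4×360 = 2877
Σ(formed) = 4×D + 4×534 = 2136 + 4D
ΔH = Σ(broken) − Σ(formed) = (2877) − (2136 + 4D) = +741 − 4D
Setting this equal to −1167 kJ gives 4D = 1908, so D = 477 kJ/mol.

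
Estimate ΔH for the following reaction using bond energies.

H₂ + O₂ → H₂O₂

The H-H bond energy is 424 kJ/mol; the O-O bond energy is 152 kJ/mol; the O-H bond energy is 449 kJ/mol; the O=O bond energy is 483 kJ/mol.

ΔH ≈ −143 kJ

Bonds broken (reactants):
  H-H: 1 × 424 = 424
  O=O: 1 × 483 = 483
  Σ(broken) = 907 kJ
Bonds formed (products):
  O-H: 2 × 449 = 898
  O-O: 1 × 152 = 152
  Σ(formed) = 1050 kJ
ΔH = Σ(broken) − Σ(formed) = 907 − 1050 = −143 kJ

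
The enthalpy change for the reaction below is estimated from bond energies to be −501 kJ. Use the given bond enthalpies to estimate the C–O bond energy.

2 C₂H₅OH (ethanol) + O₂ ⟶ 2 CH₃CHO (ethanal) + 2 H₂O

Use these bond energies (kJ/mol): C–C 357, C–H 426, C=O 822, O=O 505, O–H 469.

D(C–O) ≈ 362 kJ/mol

Let D be the C–O bond energy.
Σ(broken) = 2×357 + 10×426 + 2×D + 2×469 + 1×505 = 6417 + 2D
Σ(formed) = 2×357 + 8×426 + 2×822 + 4×469 = 7642
ΔH = Σ(broken) − Σ(formed) = (6417 + 2D) − (7642) = −1225 + 2D
Setting this equal to −501 kJ gives 2D = 724, so D = 362 kJ/mol.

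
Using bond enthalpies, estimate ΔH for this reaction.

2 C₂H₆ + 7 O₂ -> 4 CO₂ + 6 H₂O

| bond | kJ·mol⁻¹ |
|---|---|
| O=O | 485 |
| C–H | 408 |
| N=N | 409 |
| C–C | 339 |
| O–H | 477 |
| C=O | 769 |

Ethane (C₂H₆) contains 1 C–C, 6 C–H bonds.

ΔH ≈ −2907 kJ

Bonds broken (reactants):
  C–C: 2 × 339 = 678
  C–H: 12 × 408 = 4896
  O=O: 7 × 485 = 3395
  Σ(broken) = 8969 kJ
Bonds formed (products):
  C=O: 8 × 769 = 6152
  O–H: 12 × 477 = 5724
  Σ(formed) = 11876 kJ
ΔH = Σ(broken) − Σ(formed) = 8969 − 11876 = −2907 kJ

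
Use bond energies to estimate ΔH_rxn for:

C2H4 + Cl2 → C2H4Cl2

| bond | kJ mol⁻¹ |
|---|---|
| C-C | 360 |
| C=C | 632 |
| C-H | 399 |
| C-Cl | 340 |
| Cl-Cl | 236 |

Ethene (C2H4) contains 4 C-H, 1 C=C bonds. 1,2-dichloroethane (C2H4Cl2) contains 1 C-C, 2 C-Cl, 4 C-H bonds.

Bonds broken (reactants):
  C-H: 4 × 399 = 1596
  C=C: 1 × 632 = 632
  Cl-Cl: 1 × 236 = 236
  Σ(broken) = 2464 kJ
Bonds formed (products):
  C-C: 1 × 360 = 360
  C-Cl: 2 × 340 = 680
  C-H: 4 × 399 = 1596
  Σ(formed) = 2636 kJ
ΔH = Σ(broken) − Σ(formed) = 2464 − 2636 = −172 kJ

ΔH ≈ −172 kJ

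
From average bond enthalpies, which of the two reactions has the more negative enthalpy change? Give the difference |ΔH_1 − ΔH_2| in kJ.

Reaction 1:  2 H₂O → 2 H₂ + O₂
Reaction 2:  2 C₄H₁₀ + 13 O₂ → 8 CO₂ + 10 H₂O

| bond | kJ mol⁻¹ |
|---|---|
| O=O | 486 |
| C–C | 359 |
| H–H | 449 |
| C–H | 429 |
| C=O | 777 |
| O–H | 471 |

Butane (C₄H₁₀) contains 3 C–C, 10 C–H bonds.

Reaction 1:
  Bonds broken (reactants):
    O–H: 4 × 471 = 1884
    Σ(broken) = 1884 kJ
  Bonds formed (products):
    H–H: 2 × 449 = 898
    O=O: 1 × 486 = 486
    Σ(formed) = 1384 kJ
  ΔH_1 = 1884 − 1384 = +500 kJ
Reaction 2:
  Bonds broken (reactants):
    C–C: 6 × 359 = 2154
    C–H: 20 × 429 = 8580
    O=O: 13 × 486 = 6318
    Σ(broken) = 17052 kJ
  Bonds formed (products):
    C=O: 16 × 777 = 12432
    O–H: 20 × 471 = 9420
    Σ(formed) = 21852 kJ
  ΔH_2 = 17052 − 21852 = −4800 kJ
ΔH_1 − ΔH_2 = +5300 kJ, so reaction 2 has the more negative ΔH; |ΔH_1 − ΔH_2| = 5300 kJ.

Reaction 2, by 5300 kJ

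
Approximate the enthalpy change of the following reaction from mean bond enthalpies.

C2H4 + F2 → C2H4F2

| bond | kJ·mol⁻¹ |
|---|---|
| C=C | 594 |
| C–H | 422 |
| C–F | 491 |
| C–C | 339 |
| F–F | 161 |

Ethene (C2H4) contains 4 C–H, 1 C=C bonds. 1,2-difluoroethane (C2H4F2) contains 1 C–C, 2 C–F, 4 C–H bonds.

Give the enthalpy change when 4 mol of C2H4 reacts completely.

Bonds broken (reactants):
  C–H: 4 × 422 = 1688
  C=C: 1 × 594 = 594
  F–F: 1 × 161 = 161
  Σ(broken) = 2443 kJ
Bonds formed (products):
  C–C: 1 × 339 = 339
  C–F: 2 × 491 = 982
  C–H: 4 × 422 = 1688
  Σ(formed) = 3009 kJ
ΔH = Σ(broken) − Σ(formed) = 2443 − 3009 = −566 kJ
For 4× the reaction as written: 4 × (−566) = −2264 kJ

ΔH = −2264 kJ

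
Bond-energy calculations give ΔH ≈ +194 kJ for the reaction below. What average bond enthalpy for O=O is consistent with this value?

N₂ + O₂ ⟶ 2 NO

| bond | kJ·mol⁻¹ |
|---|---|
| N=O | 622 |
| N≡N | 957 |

D(O=O) ≈ 481 kJ/mol

Let D be the O=O bond energy.
Σ(broken) = 1×957 + 1×D = 957 + D
Σ(formed) = 2×622 = 1244
ΔH = Σ(broken) − Σ(formed) = (957 + D) − (1244) = −287 + D
Setting this equal to +194 kJ gives D = 481 kJ/mol.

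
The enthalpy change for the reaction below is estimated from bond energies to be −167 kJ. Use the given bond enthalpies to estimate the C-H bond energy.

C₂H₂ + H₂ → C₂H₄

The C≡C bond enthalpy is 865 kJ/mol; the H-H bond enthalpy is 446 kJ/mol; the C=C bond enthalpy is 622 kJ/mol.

Let D be the C-H bond energy.
Σ(broken) = 1×865 + 2×D + 1×446 = 1311 + 2D
Σ(formed) = 4×D + 1×622 = 622 + 4D
ΔH = Σ(broken) − Σ(formed) = (1311 + 2D) − (622 + 4D) = +689 − 2D
Setting this equal to −167 kJ gives 2D = 856, so D = 428 kJ/mol.

D(C-H) ≈ 428 kJ/mol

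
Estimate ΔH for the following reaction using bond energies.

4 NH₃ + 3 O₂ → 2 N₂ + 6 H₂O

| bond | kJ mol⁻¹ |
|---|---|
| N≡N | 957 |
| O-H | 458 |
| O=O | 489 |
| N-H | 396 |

ΔH ≈ −1191 kJ

Bonds broken (reactants):
  N-H: 12 × 396 = 4752
  O=O: 3 × 489 = 1467
  Σ(broken) = 6219 kJ
Bonds formed (products):
  N≡N: 2 × 957 = 1914
  O-H: 12 × 458 = 5496
  Σ(formed) = 7410 kJ
ΔH = Σ(broken) − Σ(formed) = 6219 − 7410 = −1191 kJ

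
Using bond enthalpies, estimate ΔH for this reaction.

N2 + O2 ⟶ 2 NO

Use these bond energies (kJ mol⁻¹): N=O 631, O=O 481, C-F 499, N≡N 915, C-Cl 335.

Bonds broken (reactants):
  N≡N: 1 × 915 = 915
  O=O: 1 × 481 = 481
  Σ(broken) = 1396 kJ
Bonds formed (products):
  N=O: 2 × 631 = 1262
  Σ(formed) = 1262 kJ
ΔH = Σ(broken) − Σ(formed) = 1396 − 1262 = +134 kJ

ΔH ≈ +134 kJ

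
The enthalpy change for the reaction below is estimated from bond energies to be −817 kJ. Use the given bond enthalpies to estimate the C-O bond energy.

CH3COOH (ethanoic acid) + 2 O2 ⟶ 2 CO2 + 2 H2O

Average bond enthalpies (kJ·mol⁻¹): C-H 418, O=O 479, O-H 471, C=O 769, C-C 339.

D(C-O) ≈ 352 kJ/mol

Let D be the C-O bond energy.
Σ(broken) = 1×339 + 3×418 + 1×D + 1×769 + 1×471 + 2×479 = 3791 + D
Σ(formed) = 4×769 + 4×471 = 4960
ΔH = Σ(broken) − Σ(formed) = (3791 + D) − (4960) = −1169 + D
Setting this equal to −817 kJ gives D = 352 kJ/mol.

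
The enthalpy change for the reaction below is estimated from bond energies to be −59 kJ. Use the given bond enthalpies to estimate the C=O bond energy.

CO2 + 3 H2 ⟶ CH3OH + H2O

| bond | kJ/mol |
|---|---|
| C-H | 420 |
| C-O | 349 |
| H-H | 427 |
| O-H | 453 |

Let D be the C=O bond energy.
Σ(broken) = 2×D + 3×427 = 1281 + 2D
Σ(formed) = 3×420 + 1×349 + 3×453 = 2968
ΔH = Σ(broken) − Σ(formed) = (1281 + 2D) − (2968) = −1687 + 2D
Setting this equal to −59 kJ gives 2D = 1628, so D = 814 kJ/mol.

D(C=O) ≈ 814 kJ/mol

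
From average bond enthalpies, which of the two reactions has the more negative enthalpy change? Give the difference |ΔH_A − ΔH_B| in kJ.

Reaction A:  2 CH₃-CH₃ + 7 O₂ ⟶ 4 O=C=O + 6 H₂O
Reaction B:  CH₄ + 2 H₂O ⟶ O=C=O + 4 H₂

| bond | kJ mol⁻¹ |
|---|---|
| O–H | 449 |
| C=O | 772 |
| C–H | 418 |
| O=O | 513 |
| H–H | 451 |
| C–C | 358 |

Reaction A, by 2361 kJ

Reaction A:
  Bonds broken (reactants):
    C–C: 2 × 358 = 716
    C–H: 12 × 418 = 5016
    O=O: 7 × 513 = 3591
    Σ(broken) = 9323 kJ
  Bonds formed (products):
    C=O: 8 × 772 = 6176
    O–H: 12 × 449 = 5388
    Σ(formed) = 11564 kJ
  ΔH_A = 9323 − 11564 = −2241 kJ
Reaction B:
  Bonds broken (reactants):
    C–H: 4 × 418 = 1672
    O–H: 4 × 449 = 1796
    Σ(broken) = 3468 kJ
  Bonds formed (products):
    C=O: 2 × 772 = 1544
    H–H: 4 × 451 = 1804
    Σ(formed) = 3348 kJ
  ΔH_B = 3468 − 3348 = +120 kJ
ΔH_A − ΔH_B = −2361 kJ, so reaction A has the more negative ΔH; |ΔH_A − ΔH_B| = 2361 kJ.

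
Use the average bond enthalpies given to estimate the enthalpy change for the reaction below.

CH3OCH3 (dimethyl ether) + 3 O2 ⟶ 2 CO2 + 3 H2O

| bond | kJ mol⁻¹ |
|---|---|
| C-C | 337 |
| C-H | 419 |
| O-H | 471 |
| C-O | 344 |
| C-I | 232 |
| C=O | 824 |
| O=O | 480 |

ΔH ≈ −1480 kJ

Bonds broken (reactants):
  C-H: 6 × 419 = 2514
  C-O: 2 × 344 = 688
  O=O: 3 × 480 = 1440
  Σ(broken) = 4642 kJ
Bonds formed (products):
  C=O: 4 × 824 = 3296
  O-H: 6 × 471 = 2826
  Σ(formed) = 6122 kJ
ΔH = Σ(broken) − Σ(formed) = 4642 − 6122 = −1480 kJ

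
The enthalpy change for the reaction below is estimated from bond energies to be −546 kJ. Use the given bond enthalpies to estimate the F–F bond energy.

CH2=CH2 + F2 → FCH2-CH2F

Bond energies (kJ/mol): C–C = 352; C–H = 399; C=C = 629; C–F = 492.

D(F–F) ≈ 161 kJ/mol

Let D be the F–F bond energy.
Σ(broken) = 4×399 + 1×629 + 1×D = 2225 + D
Σ(formed) = 1×352 + 2×492 + 4×399 = 2932
ΔH = Σ(broken) − Σ(formed) = (2225 + D) − (2932) = −707 + D
Setting this equal to −546 kJ gives D = 161 kJ/mol.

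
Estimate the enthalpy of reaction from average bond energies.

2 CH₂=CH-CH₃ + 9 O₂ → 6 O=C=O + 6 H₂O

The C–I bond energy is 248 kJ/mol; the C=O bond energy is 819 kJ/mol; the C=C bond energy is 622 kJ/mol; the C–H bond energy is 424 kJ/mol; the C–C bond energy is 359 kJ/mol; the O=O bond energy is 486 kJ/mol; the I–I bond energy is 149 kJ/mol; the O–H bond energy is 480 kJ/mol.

Bonds broken (reactants):
  C–C: 2 × 359 = 718
  C–H: 12 × 424 = 5088
  C=C: 2 × 622 = 1244
  O=O: 9 × 486 = 4374
  Σ(broken) = 11424 kJ
Bonds formed (products):
  C=O: 12 × 819 = 9828
  O–H: 12 × 480 = 5760
  Σ(formed) = 15588 kJ
ΔH = Σ(broken) − Σ(formed) = 11424 − 15588 = −4164 kJ

ΔH ≈ −4164 kJ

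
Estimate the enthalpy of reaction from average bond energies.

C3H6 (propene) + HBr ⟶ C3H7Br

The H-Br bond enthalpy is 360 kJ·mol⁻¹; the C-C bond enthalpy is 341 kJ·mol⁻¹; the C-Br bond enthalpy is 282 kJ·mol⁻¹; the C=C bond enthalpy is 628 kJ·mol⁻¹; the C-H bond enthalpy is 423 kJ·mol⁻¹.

Bonds broken (reactants):
  C-C: 1 × 341 = 341
  C-H: 6 × 423 = 2538
  C=C: 1 × 628 = 628
  H-Br: 1 × 360 = 360
  Σ(broken) = 3867 kJ
Bonds formed (products):
  C-Br: 1 × 282 = 282
  C-C: 2 × 341 = 682
  C-H: 7 × 423 = 2961
  Σ(formed) = 3925 kJ
ΔH = Σ(broken) − Σ(formed) = 3867 − 3925 = −58 kJ

ΔH ≈ −58 kJ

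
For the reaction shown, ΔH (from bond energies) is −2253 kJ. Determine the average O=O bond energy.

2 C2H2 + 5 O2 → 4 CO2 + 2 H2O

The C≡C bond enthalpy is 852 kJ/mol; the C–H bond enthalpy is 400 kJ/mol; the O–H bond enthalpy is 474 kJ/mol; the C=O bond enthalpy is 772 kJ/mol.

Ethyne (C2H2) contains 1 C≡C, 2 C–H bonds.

Let D be the O=O bond energy.
Σ(broken) = 2×852 + 4×400 + 5×D = 3304 + 5D
Σ(formed) = 8×772 + 4×474 = 8072
ΔH = Σ(broken) − Σ(formed) = (3304 + 5D) − (8072) = −4768 + 5D
Setting this equal to −2253 kJ gives 5D = 2515, so D = 503 kJ/mol.

D(O=O) ≈ 503 kJ/mol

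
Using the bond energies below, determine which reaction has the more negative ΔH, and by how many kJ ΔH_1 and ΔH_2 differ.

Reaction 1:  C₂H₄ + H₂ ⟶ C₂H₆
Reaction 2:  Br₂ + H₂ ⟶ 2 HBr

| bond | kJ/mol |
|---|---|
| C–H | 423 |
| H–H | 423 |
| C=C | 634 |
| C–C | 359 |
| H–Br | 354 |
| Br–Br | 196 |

Reaction 1, by 59 kJ

Reaction 1:
  Bonds broken (reactants):
    C–H: 4 × 423 = 1692
    C=C: 1 × 634 = 634
    H–H: 1 × 423 = 423
    Σ(broken) = 2749 kJ
  Bonds formed (products):
    C–C: 1 × 359 = 359
    C–H: 6 × 423 = 2538
    Σ(formed) = 2897 kJ
  ΔH_1 = 2749 − 2897 = −148 kJ
Reaction 2:
  Bonds broken (reactants):
    Br–Br: 1 × 196 = 196
    H–H: 1 × 423 = 423
    Σ(broken) = 619 kJ
  Bonds formed (products):
    H–Br: 2 × 354 = 708
    Σ(formed) = 708 kJ
  ΔH_2 = 619 − 708 = −89 kJ
ΔH_1 − ΔH_2 = −59 kJ, so reaction 1 has the more negative ΔH; |ΔH_1 − ΔH_2| = 59 kJ.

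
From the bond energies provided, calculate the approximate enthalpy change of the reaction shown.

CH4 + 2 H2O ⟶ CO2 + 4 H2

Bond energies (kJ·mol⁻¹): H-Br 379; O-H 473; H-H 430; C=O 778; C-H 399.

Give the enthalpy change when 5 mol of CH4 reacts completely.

ΔH = +1060 kJ

Bonds broken (reactants):
  C-H: 4 × 399 = 1596
  O-H: 4 × 473 = 1892
  Σ(broken) = 3488 kJ
Bonds formed (products):
  C=O: 2 × 778 = 1556
  H-H: 4 × 430 = 1720
  Σ(formed) = 3276 kJ
ΔH = Σ(broken) − Σ(formed) = 3488 − 3276 = +212 kJ
For 5× the reaction as written: 5 × (+212) = +1060 kJ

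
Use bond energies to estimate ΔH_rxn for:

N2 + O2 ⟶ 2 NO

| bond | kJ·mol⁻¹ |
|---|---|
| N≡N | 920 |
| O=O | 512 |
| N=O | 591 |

ΔH ≈ +250 kJ

Bonds broken (reactants):
  N≡N: 1 × 920 = 920
  O=O: 1 × 512 = 512
  Σ(broken) = 1432 kJ
Bonds formed (products):
  N=O: 2 × 591 = 1182
  Σ(formed) = 1182 kJ
ΔH = Σ(broken) − Σ(formed) = 1432 − 1182 = +250 kJ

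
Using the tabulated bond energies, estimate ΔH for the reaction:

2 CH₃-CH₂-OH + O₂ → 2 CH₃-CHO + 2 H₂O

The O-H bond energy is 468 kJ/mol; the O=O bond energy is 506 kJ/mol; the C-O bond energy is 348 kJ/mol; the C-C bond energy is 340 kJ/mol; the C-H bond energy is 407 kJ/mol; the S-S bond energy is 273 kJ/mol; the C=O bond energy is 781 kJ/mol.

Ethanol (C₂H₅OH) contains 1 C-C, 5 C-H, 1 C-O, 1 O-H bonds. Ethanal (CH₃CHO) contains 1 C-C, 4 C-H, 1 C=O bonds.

ΔH ≈ −482 kJ

Bonds broken (reactants):
  C-C: 2 × 340 = 680
  C-H: 10 × 407 = 4070
  C-O: 2 × 348 = 696
  O-H: 2 × 468 = 936
  O=O: 1 × 506 = 506
  Σ(broken) = 6888 kJ
Bonds formed (products):
  C-C: 2 × 340 = 680
  C-H: 8 × 407 = 3256
  C=O: 2 × 781 = 1562
  O-H: 4 × 468 = 1872
  Σ(formed) = 7370 kJ
ΔH = Σ(broken) − Σ(formed) = 6888 − 7370 = −482 kJ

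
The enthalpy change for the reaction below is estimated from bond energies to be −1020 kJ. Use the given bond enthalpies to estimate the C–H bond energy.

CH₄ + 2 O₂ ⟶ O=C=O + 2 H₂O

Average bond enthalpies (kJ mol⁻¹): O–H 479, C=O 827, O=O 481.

Let D be the C–H bond energy.
Σ(broken) = 4×D + 2×481 = 962 + 4D
Σ(formed) = 2×827 + 4×479 = 3570
ΔH = Σ(broken) − Σ(formed) = (962 + 4D) − (3570) = −2608 + 4D
Setting this equal to −1020 kJ gives 4D = 1588, so D = 397 kJ/mol.

D(C–H) ≈ 397 kJ/mol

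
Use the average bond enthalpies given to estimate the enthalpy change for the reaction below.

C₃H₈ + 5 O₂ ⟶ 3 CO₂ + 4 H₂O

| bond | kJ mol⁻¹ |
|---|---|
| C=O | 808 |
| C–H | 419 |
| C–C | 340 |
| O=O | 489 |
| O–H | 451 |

ΔH ≈ −1979 kJ

Bonds broken (reactants):
  C–C: 2 × 340 = 680
  C–H: 8 × 419 = 3352
  O=O: 5 × 489 = 2445
  Σ(broken) = 6477 kJ
Bonds formed (products):
  C=O: 6 × 808 = 4848
  O–H: 8 × 451 = 3608
  Σ(formed) = 8456 kJ
ΔH = Σ(broken) − Σ(formed) = 6477 − 8456 = −1979 kJ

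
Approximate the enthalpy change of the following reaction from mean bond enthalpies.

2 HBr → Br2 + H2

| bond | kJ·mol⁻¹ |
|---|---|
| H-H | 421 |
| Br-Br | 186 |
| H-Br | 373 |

ΔH ≈ +139 kJ

Bonds broken (reactants):
  H-Br: 2 × 373 = 746
  Σ(broken) = 746 kJ
Bonds formed (products):
  Br-Br: 1 × 186 = 186
  H-H: 1 × 421 = 421
  Σ(formed) = 607 kJ
ΔH = Σ(broken) − Σ(formed) = 746 − 607 = +139 kJ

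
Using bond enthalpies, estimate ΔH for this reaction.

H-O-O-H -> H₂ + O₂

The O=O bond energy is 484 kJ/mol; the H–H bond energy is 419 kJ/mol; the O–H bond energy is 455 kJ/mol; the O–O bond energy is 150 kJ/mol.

Bonds broken (reactants):
  O–H: 2 × 455 = 910
  O–O: 1 × 150 = 150
  Σ(broken) = 1060 kJ
Bonds formed (products):
  H–H: 1 × 419 = 419
  O=O: 1 × 484 = 484
  Σ(formed) = 903 kJ
ΔH = Σ(broken) − Σ(formed) = 1060 − 903 = +157 kJ

ΔH ≈ +157 kJ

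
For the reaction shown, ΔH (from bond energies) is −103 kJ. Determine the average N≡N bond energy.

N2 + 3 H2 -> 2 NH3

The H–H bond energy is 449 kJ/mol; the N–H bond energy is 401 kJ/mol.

D(N≡N) ≈ 956 kJ/mol

Let D be the N≡N bond energy.
Σ(broken) = 3×449 + 1×D = 1347 + D
Σ(formed) = 6×401 = 2406
ΔH = Σ(broken) − Σ(formed) = (1347 + D) − (2406) = −1059 + D
Setting this equal to −103 kJ gives D = 956 kJ/mol.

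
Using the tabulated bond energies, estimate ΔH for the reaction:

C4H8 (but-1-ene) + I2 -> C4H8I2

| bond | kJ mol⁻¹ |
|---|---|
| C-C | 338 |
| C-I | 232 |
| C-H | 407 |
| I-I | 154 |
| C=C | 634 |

ΔH ≈ −14 kJ

Bonds broken (reactants):
  C-C: 2 × 338 = 676
  C-H: 8 × 407 = 3256
  C=C: 1 × 634 = 634
  I-I: 1 × 154 = 154
  Σ(broken) = 4720 kJ
Bonds formed (products):
  C-C: 3 × 338 = 1014
  C-H: 8 × 407 = 3256
  C-I: 2 × 232 = 464
  Σ(formed) = 4734 kJ
ΔH = Σ(broken) − Σ(formed) = 4720 − 4734 = −14 kJ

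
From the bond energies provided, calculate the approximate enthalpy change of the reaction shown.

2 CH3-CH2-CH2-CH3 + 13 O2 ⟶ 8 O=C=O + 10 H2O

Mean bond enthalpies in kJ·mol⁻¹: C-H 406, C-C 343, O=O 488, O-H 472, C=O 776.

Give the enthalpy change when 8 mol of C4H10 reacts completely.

Bonds broken (reactants):
  C-C: 6 × 343 = 2058
  C-H: 20 × 406 = 8120
  O=O: 13 × 488 = 6344
  Σ(broken) = 16522 kJ
Bonds formed (products):
  C=O: 16 × 776 = 12416
  O-H: 20 × 472 = 9440
  Σ(formed) = 21856 kJ
ΔH = Σ(broken) − Σ(formed) = 16522 − 21856 = −5334 kJ
For 4× the reaction as written: 4 × (−5334) = −21336 kJ

ΔH = −21336 kJ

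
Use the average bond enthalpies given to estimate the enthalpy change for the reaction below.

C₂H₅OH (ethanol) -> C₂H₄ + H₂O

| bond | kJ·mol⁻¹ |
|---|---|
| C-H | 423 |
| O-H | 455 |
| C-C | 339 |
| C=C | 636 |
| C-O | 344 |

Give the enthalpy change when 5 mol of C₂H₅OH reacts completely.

Bonds broken (reactants):
  C-C: 1 × 339 = 339
  C-H: 5 × 423 = 2115
  C-O: 1 × 344 = 344
  O-H: 1 × 455 = 455
  Σ(broken) = 3253 kJ
Bonds formed (products):
  C-H: 4 × 423 = 1692
  C=C: 1 × 636 = 636
  O-H: 2 × 455 = 910
  Σ(formed) = 3238 kJ
ΔH = Σ(broken) − Σ(formed) = 3253 − 3238 = +15 kJ
For 5× the reaction as written: 5 × (+15) = +75 kJ

ΔH = +75 kJ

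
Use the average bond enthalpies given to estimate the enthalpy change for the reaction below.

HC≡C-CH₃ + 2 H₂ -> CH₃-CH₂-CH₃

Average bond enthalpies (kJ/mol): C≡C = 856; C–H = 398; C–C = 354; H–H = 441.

Bonds broken (reactants):
  C≡C: 1 × 856 = 856
  C–C: 1 × 354 = 354
  C–H: 4 × 398 = 1592
  H–H: 2 × 441 = 882
  Σ(broken) = 3684 kJ
Bonds formed (products):
  C–C: 2 × 354 = 708
  C–H: 8 × 398 = 3184
  Σ(formed) = 3892 kJ
ΔH = Σ(broken) − Σ(formed) = 3684 − 3892 = −208 kJ

ΔH ≈ −208 kJ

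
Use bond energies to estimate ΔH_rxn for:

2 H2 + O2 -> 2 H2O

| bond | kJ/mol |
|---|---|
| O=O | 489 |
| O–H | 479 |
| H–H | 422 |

Bonds broken (reactants):
  H–H: 2 × 422 = 844
  O=O: 1 × 489 = 489
  Σ(broken) = 1333 kJ
Bonds formed (products):
  O–H: 4 × 479 = 1916
  Σ(formed) = 1916 kJ
ΔH = Σ(broken) − Σ(formed) = 1333 − 1916 = −583 kJ

ΔH ≈ −583 kJ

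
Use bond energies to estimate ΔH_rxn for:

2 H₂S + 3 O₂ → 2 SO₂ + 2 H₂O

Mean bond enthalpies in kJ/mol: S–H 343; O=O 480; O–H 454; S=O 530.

ΔH ≈ −1124 kJ

Bonds broken (reactants):
  O=O: 3 × 480 = 1440
  S–H: 4 × 343 = 1372
  Σ(broken) = 2812 kJ
Bonds formed (products):
  O–H: 4 × 454 = 1816
  S=O: 4 × 530 = 2120
  Σ(formed) = 3936 kJ
ΔH = Σ(broken) − Σ(formed) = 2812 − 3936 = −1124 kJ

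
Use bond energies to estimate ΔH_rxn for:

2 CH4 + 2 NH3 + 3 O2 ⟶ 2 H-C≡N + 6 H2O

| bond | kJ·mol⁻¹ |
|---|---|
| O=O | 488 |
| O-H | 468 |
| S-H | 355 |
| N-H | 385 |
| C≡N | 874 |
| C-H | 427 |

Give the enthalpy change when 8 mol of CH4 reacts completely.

ΔH = −4112 kJ

Bonds broken (reactants):
  C-H: 8 × 427 = 3416
  N-H: 6 × 385 = 2310
  O=O: 3 × 488 = 1464
  Σ(broken) = 7190 kJ
Bonds formed (products):
  C≡N: 2 × 874 = 1748
  C-H: 2 × 427 = 854
  O-H: 12 × 468 = 5616
  Σ(formed) = 8218 kJ
ΔH = Σ(broken) − Σ(formed) = 7190 − 8218 = −1028 kJ
For 4× the reaction as written: 4 × (−1028) = −4112 kJ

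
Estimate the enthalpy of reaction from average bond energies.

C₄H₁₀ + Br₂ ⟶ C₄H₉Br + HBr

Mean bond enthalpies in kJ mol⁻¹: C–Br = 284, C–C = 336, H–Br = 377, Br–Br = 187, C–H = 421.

ΔH ≈ −53 kJ

Bonds broken (reactants):
  Br–Br: 1 × 187 = 187
  C–C: 3 × 336 = 1008
  C–H: 10 × 421 = 4210
  Σ(broken) = 5405 kJ
Bonds formed (products):
  C–Br: 1 × 284 = 284
  C–C: 3 × 336 = 1008
  C–H: 9 × 421 = 3789
  H–Br: 1 × 377 = 377
  Σ(formed) = 5458 kJ
ΔH = Σ(broken) − Σ(formed) = 5405 − 5458 = −53 kJ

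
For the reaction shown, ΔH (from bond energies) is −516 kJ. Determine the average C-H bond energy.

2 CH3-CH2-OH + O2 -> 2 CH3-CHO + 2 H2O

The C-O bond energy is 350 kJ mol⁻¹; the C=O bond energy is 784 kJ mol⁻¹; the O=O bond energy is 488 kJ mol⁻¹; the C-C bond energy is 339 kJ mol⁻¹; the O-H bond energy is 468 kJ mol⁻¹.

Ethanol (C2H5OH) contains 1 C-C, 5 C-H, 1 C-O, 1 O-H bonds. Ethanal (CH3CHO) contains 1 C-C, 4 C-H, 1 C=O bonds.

D(C-H) ≈ 400 kJ/mol

Let D be the C-H bond energy.
Σ(broken) = 2×339 + 10×D + 2×350 + 2×468 + 1×488 = 2802 + 10D
Σ(formed) = 2×339 + 8×D + 2×784 + 4×468 = 4118 + 8D
ΔH = Σ(broken) − Σ(formed) = (2802 + 10D) − (4118 + 8D) = −1316 + 2D
Setting this equal to −516 kJ gives 2D = 800, so D = 400 kJ/mol.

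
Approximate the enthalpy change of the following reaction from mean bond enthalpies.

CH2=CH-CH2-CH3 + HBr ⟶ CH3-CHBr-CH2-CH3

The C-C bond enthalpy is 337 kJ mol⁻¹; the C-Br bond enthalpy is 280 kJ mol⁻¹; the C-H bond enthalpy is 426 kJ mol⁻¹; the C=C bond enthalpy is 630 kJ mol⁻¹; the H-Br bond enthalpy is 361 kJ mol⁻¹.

Bonds broken (reactants):
  C-C: 2 × 337 = 674
  C-H: 8 × 426 = 3408
  C=C: 1 × 630 = 630
  H-Br: 1 × 361 = 361
  Σ(broken) = 5073 kJ
Bonds formed (products):
  C-Br: 1 × 280 = 280
  C-C: 3 × 337 = 1011
  C-H: 9 × 426 = 3834
  Σ(formed) = 5125 kJ
ΔH = Σ(broken) − Σ(formed) = 5073 − 5125 = −52 kJ

ΔH ≈ −52 kJ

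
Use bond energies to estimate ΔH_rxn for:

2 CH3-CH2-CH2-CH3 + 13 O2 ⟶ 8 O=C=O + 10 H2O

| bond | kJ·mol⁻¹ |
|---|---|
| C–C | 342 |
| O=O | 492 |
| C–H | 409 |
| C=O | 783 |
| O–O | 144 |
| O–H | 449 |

ΔH ≈ −4880 kJ

Bonds broken (reactants):
  C–C: 6 × 342 = 2052
  C–H: 20 × 409 = 8180
  O=O: 13 × 492 = 6396
  Σ(broken) = 16628 kJ
Bonds formed (products):
  C=O: 16 × 783 = 12528
  O–H: 20 × 449 = 8980
  Σ(formed) = 21508 kJ
ΔH = Σ(broken) − Σ(formed) = 16628 − 21508 = −4880 kJ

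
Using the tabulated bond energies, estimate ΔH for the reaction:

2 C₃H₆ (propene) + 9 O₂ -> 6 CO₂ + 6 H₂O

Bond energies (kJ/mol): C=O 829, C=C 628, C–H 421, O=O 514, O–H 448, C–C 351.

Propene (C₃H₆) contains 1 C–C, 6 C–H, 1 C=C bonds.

Bonds broken (reactants):
  C–C: 2 × 351 = 702
  C–H: 12 × 421 = 5052
  C=C: 2 × 628 = 1256
  O=O: 9 × 514 = 4626
  Σ(broken) = 11636 kJ
Bonds formed (products):
  C=O: 12 × 829 = 9948
  O–H: 12 × 448 = 5376
  Σ(formed) = 15324 kJ
ΔH = Σ(broken) − Σ(formed) = 11636 − 15324 = −3688 kJ

ΔH ≈ −3688 kJ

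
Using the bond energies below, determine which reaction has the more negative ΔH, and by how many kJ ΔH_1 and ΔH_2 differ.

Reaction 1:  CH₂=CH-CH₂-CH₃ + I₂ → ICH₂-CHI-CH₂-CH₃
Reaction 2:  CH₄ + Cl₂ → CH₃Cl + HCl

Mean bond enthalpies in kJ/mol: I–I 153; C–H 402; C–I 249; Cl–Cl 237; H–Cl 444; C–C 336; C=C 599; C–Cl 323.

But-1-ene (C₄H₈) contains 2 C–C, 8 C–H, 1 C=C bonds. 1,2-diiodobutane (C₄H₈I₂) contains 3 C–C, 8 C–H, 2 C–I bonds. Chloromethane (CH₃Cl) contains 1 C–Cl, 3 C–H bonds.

Reaction 2, by 46 kJ

Reaction 1:
  Bonds broken (reactants):
    C–C: 2 × 336 = 672
    C–H: 8 × 402 = 3216
    C=C: 1 × 599 = 599
    I–I: 1 × 153 = 153
    Σ(broken) = 4640 kJ
  Bonds formed (products):
    C–C: 3 × 336 = 1008
    C–H: 8 × 402 = 3216
    C–I: 2 × 249 = 498
    Σ(formed) = 4722 kJ
  ΔH_1 = 4640 − 4722 = −82 kJ
Reaction 2:
  Bonds broken (reactants):
    C–H: 4 × 402 = 1608
    Cl–Cl: 1 × 237 = 237
    Σ(broken) = 1845 kJ
  Bonds formed (products):
    C–Cl: 1 × 323 = 323
    C–H: 3 × 402 = 1206
    H–Cl: 1 × 444 = 444
    Σ(formed) = 1973 kJ
  ΔH_2 = 1845 − 1973 = −128 kJ
ΔH_1 − ΔH_2 = +46 kJ, so reaction 2 has the more negative ΔH; |ΔH_1 − ΔH_2| = 46 kJ.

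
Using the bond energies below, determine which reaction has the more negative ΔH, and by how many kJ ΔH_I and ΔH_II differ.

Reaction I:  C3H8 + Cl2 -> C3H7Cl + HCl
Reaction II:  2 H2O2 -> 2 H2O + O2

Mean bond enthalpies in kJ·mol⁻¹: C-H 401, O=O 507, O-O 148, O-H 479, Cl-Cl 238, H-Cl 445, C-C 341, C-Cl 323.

Reaction II, by 82 kJ

Reaction I:
  Bonds broken (reactants):
    C-C: 2 × 341 = 682
    C-H: 8 × 401 = 3208
    Cl-Cl: 1 × 238 = 238
    Σ(broken) = 4128 kJ
  Bonds formed (products):
    C-C: 2 × 341 = 682
    C-Cl: 1 × 323 = 323
    C-H: 7 × 401 = 2807
    H-Cl: 1 × 445 = 445
    Σ(formed) = 4257 kJ
  ΔH_I = 4128 − 4257 = −129 kJ
Reaction II:
  Bonds broken (reactants):
    O-H: 4 × 479 = 1916
    O-O: 2 × 148 = 296
    Σ(broken) = 2212 kJ
  Bonds formed (products):
    O-H: 4 × 479 = 1916
    O=O: 1 × 507 = 507
    Σ(formed) = 2423 kJ
  ΔH_II = 2212 − 2423 = −211 kJ
ΔH_I − ΔH_II = +82 kJ, so reaction II has the more negative ΔH; |ΔH_I − ΔH_II| = 82 kJ.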